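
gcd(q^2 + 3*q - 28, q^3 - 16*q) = q - 4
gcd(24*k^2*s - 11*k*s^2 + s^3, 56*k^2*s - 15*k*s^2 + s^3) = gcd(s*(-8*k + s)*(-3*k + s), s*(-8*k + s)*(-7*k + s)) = -8*k*s + s^2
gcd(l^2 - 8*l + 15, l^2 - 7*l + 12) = l - 3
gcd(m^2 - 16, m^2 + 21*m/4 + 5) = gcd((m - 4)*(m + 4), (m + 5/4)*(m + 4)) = m + 4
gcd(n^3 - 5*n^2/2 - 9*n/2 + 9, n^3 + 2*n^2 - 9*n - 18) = n^2 - n - 6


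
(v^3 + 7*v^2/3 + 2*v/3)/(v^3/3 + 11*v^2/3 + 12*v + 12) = v*(3*v + 1)/(v^2 + 9*v + 18)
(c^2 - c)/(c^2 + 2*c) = (c - 1)/(c + 2)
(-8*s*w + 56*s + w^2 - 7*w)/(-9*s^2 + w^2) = (8*s*w - 56*s - w^2 + 7*w)/(9*s^2 - w^2)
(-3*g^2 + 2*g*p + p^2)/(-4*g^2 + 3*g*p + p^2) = (3*g + p)/(4*g + p)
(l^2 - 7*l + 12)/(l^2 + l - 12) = (l - 4)/(l + 4)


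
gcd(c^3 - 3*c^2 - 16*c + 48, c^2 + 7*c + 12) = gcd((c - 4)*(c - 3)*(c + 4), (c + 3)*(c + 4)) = c + 4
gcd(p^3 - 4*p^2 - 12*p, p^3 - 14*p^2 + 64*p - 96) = p - 6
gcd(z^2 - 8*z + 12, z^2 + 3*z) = 1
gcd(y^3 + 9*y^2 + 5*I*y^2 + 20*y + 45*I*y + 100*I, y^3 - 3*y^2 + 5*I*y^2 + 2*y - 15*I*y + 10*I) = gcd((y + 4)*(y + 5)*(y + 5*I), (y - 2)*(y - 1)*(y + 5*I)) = y + 5*I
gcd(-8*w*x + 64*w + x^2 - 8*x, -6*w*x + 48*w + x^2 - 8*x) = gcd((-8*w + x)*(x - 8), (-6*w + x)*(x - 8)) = x - 8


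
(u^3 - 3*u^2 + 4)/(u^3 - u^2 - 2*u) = (u - 2)/u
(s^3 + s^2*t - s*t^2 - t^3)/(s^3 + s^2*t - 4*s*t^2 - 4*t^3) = (s^2 - t^2)/(s^2 - 4*t^2)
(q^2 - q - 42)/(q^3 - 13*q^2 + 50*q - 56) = (q + 6)/(q^2 - 6*q + 8)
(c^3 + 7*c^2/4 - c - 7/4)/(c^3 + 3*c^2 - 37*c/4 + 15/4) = (4*c^3 + 7*c^2 - 4*c - 7)/(4*c^3 + 12*c^2 - 37*c + 15)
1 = 1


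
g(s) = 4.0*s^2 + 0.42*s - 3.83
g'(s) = 8.0*s + 0.42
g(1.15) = 1.94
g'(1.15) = 9.62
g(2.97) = 32.70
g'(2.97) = 24.18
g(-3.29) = 38.08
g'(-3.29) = -25.90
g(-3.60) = 46.50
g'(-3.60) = -28.38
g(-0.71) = -2.11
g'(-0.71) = -5.26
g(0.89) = -0.29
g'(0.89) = 7.54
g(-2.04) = 11.96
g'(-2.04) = -15.90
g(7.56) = 227.96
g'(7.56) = 60.90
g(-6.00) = 137.65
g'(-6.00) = -47.58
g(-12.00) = 567.13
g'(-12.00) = -95.58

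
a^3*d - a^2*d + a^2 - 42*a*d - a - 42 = (a - 7)*(a + 6)*(a*d + 1)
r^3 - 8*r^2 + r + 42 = (r - 7)*(r - 3)*(r + 2)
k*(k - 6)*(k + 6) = k^3 - 36*k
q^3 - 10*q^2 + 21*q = q*(q - 7)*(q - 3)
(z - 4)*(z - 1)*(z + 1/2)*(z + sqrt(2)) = z^4 - 9*z^3/2 + sqrt(2)*z^3 - 9*sqrt(2)*z^2/2 + 3*z^2/2 + 2*z + 3*sqrt(2)*z/2 + 2*sqrt(2)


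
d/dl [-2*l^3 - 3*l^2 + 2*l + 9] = -6*l^2 - 6*l + 2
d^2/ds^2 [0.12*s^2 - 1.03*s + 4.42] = 0.240000000000000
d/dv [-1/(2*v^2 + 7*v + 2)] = (4*v + 7)/(2*v^2 + 7*v + 2)^2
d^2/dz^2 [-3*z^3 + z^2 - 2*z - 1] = 2 - 18*z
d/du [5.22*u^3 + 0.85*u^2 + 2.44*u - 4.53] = 15.66*u^2 + 1.7*u + 2.44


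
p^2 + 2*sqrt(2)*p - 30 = (p - 3*sqrt(2))*(p + 5*sqrt(2))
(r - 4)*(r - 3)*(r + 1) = r^3 - 6*r^2 + 5*r + 12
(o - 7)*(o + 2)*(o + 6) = o^3 + o^2 - 44*o - 84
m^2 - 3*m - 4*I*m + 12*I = (m - 3)*(m - 4*I)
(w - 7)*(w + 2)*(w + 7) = w^3 + 2*w^2 - 49*w - 98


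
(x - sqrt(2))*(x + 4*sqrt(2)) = x^2 + 3*sqrt(2)*x - 8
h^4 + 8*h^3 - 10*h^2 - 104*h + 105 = (h - 3)*(h - 1)*(h + 5)*(h + 7)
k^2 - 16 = (k - 4)*(k + 4)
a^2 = a^2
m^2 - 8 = (m - 2*sqrt(2))*(m + 2*sqrt(2))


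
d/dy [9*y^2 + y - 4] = 18*y + 1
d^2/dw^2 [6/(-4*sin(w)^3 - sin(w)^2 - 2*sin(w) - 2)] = 12*((-5*sin(w) + 9*sin(3*w) + 2*cos(2*w))*(4*sin(w)^3 + sin(w)^2 + 2*sin(w) + 2)/2 - 4*(6*sin(w)^2 + sin(w) + 1)^2*cos(w)^2)/(4*sin(w)^3 + sin(w)^2 + 2*sin(w) + 2)^3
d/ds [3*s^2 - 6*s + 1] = 6*s - 6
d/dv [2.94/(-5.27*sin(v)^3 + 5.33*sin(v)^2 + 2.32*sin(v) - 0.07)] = (46.4814*sin(v)^2 - 31.3404*sin(v) - 6.8208)*cos(v)/(5.27*sin(v)^3 - 5.33*sin(v)^2 - 2.32*sin(v) + 0.07)^2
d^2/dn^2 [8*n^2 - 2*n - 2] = 16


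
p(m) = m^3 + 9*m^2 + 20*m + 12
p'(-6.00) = 20.00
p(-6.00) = 0.00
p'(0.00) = 20.00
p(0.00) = 12.00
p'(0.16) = 22.96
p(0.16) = 15.43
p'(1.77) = 61.26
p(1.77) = 81.14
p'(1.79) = 61.83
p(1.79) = 82.37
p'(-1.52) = -0.43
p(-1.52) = -1.12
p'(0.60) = 31.88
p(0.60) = 27.46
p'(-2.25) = -5.31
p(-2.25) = 1.17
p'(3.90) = 135.83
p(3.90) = 286.21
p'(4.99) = 184.52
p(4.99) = 460.15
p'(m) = 3*m^2 + 18*m + 20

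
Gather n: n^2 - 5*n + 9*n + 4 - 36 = n^2 + 4*n - 32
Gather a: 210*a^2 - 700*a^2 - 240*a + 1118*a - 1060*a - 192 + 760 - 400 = -490*a^2 - 182*a + 168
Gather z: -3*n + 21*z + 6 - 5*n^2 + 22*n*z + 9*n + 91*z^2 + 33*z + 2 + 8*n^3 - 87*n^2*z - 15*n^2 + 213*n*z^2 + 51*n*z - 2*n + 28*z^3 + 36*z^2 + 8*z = 8*n^3 - 20*n^2 + 4*n + 28*z^3 + z^2*(213*n + 127) + z*(-87*n^2 + 73*n + 62) + 8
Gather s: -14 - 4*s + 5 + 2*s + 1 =-2*s - 8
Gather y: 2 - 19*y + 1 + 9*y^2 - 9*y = 9*y^2 - 28*y + 3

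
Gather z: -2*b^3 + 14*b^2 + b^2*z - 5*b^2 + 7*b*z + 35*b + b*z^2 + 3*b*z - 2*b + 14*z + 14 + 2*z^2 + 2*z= -2*b^3 + 9*b^2 + 33*b + z^2*(b + 2) + z*(b^2 + 10*b + 16) + 14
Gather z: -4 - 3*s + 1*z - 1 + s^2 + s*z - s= s^2 - 4*s + z*(s + 1) - 5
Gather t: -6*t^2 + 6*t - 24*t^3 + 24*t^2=-24*t^3 + 18*t^2 + 6*t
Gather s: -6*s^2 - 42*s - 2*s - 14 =-6*s^2 - 44*s - 14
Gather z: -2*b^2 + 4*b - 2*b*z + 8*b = -2*b^2 - 2*b*z + 12*b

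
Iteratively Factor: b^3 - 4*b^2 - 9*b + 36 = (b - 4)*(b^2 - 9) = (b - 4)*(b - 3)*(b + 3)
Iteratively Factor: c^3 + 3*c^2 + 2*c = (c)*(c^2 + 3*c + 2) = c*(c + 1)*(c + 2)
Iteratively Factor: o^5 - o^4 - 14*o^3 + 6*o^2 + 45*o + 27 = (o + 3)*(o^4 - 4*o^3 - 2*o^2 + 12*o + 9) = (o + 1)*(o + 3)*(o^3 - 5*o^2 + 3*o + 9) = (o + 1)^2*(o + 3)*(o^2 - 6*o + 9) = (o - 3)*(o + 1)^2*(o + 3)*(o - 3)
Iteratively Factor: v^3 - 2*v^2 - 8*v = (v - 4)*(v^2 + 2*v) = (v - 4)*(v + 2)*(v)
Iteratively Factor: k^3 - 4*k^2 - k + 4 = (k - 4)*(k^2 - 1) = (k - 4)*(k - 1)*(k + 1)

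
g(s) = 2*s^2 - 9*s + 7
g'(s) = 4*s - 9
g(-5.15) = 106.40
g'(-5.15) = -29.60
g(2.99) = -2.03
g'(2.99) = 2.96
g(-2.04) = 33.68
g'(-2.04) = -17.16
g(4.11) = 3.79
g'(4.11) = 7.44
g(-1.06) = 18.79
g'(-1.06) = -13.24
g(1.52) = -2.06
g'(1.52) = -2.92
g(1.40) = -1.68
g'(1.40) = -3.40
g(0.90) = 0.52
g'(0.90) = -5.40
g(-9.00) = 250.00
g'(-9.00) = -45.00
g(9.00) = 88.00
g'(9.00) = 27.00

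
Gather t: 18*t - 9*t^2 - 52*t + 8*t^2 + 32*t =-t^2 - 2*t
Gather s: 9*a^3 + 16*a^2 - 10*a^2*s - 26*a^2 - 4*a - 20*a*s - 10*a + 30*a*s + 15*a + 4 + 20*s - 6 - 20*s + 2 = 9*a^3 - 10*a^2 + a + s*(-10*a^2 + 10*a)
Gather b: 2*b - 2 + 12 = 2*b + 10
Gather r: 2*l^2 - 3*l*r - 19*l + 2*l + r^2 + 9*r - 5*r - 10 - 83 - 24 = 2*l^2 - 17*l + r^2 + r*(4 - 3*l) - 117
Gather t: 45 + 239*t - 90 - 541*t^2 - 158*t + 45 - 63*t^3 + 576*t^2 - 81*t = -63*t^3 + 35*t^2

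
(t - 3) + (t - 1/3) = 2*t - 10/3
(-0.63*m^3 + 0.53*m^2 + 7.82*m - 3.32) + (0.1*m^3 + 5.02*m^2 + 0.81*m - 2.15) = -0.53*m^3 + 5.55*m^2 + 8.63*m - 5.47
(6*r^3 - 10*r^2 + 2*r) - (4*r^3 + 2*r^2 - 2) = 2*r^3 - 12*r^2 + 2*r + 2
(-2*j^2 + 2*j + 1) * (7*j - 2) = -14*j^3 + 18*j^2 + 3*j - 2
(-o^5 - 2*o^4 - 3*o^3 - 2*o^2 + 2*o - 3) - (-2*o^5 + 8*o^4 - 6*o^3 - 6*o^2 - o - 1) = o^5 - 10*o^4 + 3*o^3 + 4*o^2 + 3*o - 2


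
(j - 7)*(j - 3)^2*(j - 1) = j^4 - 14*j^3 + 64*j^2 - 114*j + 63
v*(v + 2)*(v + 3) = v^3 + 5*v^2 + 6*v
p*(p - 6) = p^2 - 6*p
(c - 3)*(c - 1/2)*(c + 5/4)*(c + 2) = c^4 - c^3/4 - 59*c^2/8 - 31*c/8 + 15/4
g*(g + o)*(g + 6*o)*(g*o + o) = g^4*o + 7*g^3*o^2 + g^3*o + 6*g^2*o^3 + 7*g^2*o^2 + 6*g*o^3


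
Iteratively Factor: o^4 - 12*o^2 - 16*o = (o + 2)*(o^3 - 2*o^2 - 8*o) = (o - 4)*(o + 2)*(o^2 + 2*o) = o*(o - 4)*(o + 2)*(o + 2)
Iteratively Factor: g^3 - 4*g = (g - 2)*(g^2 + 2*g) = g*(g - 2)*(g + 2)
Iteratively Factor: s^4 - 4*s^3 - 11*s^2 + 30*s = (s - 5)*(s^3 + s^2 - 6*s) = (s - 5)*(s + 3)*(s^2 - 2*s) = s*(s - 5)*(s + 3)*(s - 2)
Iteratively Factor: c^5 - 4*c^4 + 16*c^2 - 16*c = (c)*(c^4 - 4*c^3 + 16*c - 16) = c*(c - 2)*(c^3 - 2*c^2 - 4*c + 8) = c*(c - 2)^2*(c^2 - 4) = c*(c - 2)^2*(c + 2)*(c - 2)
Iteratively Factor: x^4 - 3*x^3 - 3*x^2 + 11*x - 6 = (x - 3)*(x^3 - 3*x + 2) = (x - 3)*(x + 2)*(x^2 - 2*x + 1) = (x - 3)*(x - 1)*(x + 2)*(x - 1)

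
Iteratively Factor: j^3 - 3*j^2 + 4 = (j - 2)*(j^2 - j - 2) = (j - 2)*(j + 1)*(j - 2)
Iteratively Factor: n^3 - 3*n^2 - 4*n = (n + 1)*(n^2 - 4*n) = n*(n + 1)*(n - 4)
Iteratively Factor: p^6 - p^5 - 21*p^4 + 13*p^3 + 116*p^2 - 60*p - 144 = (p - 2)*(p^5 + p^4 - 19*p^3 - 25*p^2 + 66*p + 72) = (p - 2)*(p + 1)*(p^4 - 19*p^2 - 6*p + 72) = (p - 4)*(p - 2)*(p + 1)*(p^3 + 4*p^2 - 3*p - 18) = (p - 4)*(p - 2)*(p + 1)*(p + 3)*(p^2 + p - 6) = (p - 4)*(p - 2)^2*(p + 1)*(p + 3)*(p + 3)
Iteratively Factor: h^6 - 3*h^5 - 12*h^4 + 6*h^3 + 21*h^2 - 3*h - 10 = (h - 1)*(h^5 - 2*h^4 - 14*h^3 - 8*h^2 + 13*h + 10) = (h - 5)*(h - 1)*(h^4 + 3*h^3 + h^2 - 3*h - 2) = (h - 5)*(h - 1)*(h + 1)*(h^3 + 2*h^2 - h - 2) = (h - 5)*(h - 1)*(h + 1)*(h + 2)*(h^2 - 1) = (h - 5)*(h - 1)^2*(h + 1)*(h + 2)*(h + 1)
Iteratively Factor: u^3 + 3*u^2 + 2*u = (u + 2)*(u^2 + u) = u*(u + 2)*(u + 1)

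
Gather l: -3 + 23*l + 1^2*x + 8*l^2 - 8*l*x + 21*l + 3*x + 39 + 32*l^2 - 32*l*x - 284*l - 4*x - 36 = 40*l^2 + l*(-40*x - 240)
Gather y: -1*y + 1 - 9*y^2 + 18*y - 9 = -9*y^2 + 17*y - 8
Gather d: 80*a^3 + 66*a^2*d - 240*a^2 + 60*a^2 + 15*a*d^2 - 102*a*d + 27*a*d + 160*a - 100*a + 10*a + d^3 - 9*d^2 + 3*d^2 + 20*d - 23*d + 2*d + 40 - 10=80*a^3 - 180*a^2 + 70*a + d^3 + d^2*(15*a - 6) + d*(66*a^2 - 75*a - 1) + 30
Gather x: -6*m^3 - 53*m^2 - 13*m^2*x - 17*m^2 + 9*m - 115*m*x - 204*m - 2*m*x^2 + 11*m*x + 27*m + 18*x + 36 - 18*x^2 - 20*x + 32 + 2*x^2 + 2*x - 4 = -6*m^3 - 70*m^2 - 168*m + x^2*(-2*m - 16) + x*(-13*m^2 - 104*m) + 64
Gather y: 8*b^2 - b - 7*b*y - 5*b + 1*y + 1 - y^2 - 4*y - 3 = 8*b^2 - 6*b - y^2 + y*(-7*b - 3) - 2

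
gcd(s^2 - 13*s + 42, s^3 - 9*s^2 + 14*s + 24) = s - 6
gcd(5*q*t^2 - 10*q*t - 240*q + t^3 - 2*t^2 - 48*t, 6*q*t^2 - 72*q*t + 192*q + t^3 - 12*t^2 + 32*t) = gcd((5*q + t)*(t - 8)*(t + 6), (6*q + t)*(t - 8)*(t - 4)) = t - 8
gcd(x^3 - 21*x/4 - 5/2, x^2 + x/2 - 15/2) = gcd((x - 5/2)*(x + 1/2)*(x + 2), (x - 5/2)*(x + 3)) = x - 5/2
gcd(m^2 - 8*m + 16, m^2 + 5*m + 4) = 1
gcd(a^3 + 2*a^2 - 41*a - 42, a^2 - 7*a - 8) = a + 1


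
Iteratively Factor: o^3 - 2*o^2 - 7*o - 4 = (o + 1)*(o^2 - 3*o - 4) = (o - 4)*(o + 1)*(o + 1)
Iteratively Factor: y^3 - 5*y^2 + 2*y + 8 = (y - 2)*(y^2 - 3*y - 4) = (y - 4)*(y - 2)*(y + 1)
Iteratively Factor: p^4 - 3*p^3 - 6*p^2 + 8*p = (p + 2)*(p^3 - 5*p^2 + 4*p) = p*(p + 2)*(p^2 - 5*p + 4) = p*(p - 4)*(p + 2)*(p - 1)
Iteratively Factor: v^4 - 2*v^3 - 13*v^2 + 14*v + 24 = (v - 2)*(v^3 - 13*v - 12) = (v - 2)*(v + 1)*(v^2 - v - 12) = (v - 2)*(v + 1)*(v + 3)*(v - 4)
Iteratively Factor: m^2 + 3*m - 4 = (m + 4)*(m - 1)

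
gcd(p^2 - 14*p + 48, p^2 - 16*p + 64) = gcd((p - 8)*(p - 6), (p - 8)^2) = p - 8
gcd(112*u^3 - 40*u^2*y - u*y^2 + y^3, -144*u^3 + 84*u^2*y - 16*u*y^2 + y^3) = -4*u + y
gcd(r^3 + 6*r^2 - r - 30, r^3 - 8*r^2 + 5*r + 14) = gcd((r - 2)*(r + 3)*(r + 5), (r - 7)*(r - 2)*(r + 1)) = r - 2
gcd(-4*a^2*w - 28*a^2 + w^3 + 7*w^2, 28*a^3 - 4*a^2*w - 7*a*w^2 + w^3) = -4*a^2 + w^2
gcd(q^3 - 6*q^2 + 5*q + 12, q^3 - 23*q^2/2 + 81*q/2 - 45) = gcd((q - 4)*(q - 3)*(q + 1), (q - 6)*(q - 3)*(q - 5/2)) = q - 3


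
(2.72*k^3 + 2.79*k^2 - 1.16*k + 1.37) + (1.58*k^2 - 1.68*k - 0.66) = 2.72*k^3 + 4.37*k^2 - 2.84*k + 0.71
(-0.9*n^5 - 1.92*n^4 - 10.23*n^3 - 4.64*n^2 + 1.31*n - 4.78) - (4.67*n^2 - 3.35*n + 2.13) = -0.9*n^5 - 1.92*n^4 - 10.23*n^3 - 9.31*n^2 + 4.66*n - 6.91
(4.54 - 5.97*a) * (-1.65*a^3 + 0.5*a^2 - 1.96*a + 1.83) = 9.8505*a^4 - 10.476*a^3 + 13.9712*a^2 - 19.8235*a + 8.3082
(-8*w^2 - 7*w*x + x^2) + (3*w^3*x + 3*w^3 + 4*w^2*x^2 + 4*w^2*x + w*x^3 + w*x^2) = 3*w^3*x + 3*w^3 + 4*w^2*x^2 + 4*w^2*x - 8*w^2 + w*x^3 + w*x^2 - 7*w*x + x^2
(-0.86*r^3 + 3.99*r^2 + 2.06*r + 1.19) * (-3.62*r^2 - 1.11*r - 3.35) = 3.1132*r^5 - 13.4892*r^4 - 9.0051*r^3 - 19.9609*r^2 - 8.2219*r - 3.9865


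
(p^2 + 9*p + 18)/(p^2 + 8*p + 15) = (p + 6)/(p + 5)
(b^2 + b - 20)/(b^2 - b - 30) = (b - 4)/(b - 6)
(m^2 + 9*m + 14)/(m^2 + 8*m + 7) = (m + 2)/(m + 1)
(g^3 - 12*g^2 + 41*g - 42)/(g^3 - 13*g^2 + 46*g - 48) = (g - 7)/(g - 8)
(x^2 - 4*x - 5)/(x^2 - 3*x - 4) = (x - 5)/(x - 4)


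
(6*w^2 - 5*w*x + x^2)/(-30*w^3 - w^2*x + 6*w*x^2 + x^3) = (-3*w + x)/(15*w^2 + 8*w*x + x^2)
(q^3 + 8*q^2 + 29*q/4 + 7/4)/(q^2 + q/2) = q + 15/2 + 7/(2*q)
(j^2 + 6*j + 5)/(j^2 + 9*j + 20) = (j + 1)/(j + 4)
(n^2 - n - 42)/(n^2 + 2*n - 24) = (n - 7)/(n - 4)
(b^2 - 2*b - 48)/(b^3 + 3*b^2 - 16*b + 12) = (b - 8)/(b^2 - 3*b + 2)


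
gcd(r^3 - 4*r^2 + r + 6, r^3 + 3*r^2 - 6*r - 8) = r^2 - r - 2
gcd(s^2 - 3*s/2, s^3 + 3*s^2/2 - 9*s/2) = s^2 - 3*s/2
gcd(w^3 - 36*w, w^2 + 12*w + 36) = w + 6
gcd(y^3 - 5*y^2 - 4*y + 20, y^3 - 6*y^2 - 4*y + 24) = y^2 - 4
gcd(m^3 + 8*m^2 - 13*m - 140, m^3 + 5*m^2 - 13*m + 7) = m + 7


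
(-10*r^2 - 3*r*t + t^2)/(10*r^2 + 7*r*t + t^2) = (-5*r + t)/(5*r + t)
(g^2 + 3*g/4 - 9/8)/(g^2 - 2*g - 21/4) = (4*g - 3)/(2*(2*g - 7))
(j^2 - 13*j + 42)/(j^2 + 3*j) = (j^2 - 13*j + 42)/(j*(j + 3))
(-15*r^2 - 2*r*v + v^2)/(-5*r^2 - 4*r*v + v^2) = (3*r + v)/(r + v)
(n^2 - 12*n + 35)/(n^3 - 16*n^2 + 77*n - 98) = (n - 5)/(n^2 - 9*n + 14)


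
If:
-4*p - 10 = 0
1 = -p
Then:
No Solution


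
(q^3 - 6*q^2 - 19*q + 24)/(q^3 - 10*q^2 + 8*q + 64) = (q^2 + 2*q - 3)/(q^2 - 2*q - 8)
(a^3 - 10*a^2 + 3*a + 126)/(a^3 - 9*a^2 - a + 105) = (a - 6)/(a - 5)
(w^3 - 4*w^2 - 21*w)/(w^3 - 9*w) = (w - 7)/(w - 3)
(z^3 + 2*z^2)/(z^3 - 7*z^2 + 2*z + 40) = z^2/(z^2 - 9*z + 20)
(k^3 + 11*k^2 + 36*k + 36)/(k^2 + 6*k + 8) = (k^2 + 9*k + 18)/(k + 4)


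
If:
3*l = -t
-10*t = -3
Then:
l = -1/10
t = 3/10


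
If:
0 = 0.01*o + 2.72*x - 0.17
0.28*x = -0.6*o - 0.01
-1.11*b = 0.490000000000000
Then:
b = -0.44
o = -0.05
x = 0.06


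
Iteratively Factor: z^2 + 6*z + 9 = (z + 3)*(z + 3)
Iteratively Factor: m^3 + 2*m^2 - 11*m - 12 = (m + 1)*(m^2 + m - 12) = (m + 1)*(m + 4)*(m - 3)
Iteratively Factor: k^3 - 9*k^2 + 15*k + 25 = (k - 5)*(k^2 - 4*k - 5) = (k - 5)*(k + 1)*(k - 5)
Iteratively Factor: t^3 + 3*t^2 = (t + 3)*(t^2) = t*(t + 3)*(t)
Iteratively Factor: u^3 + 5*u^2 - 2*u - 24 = (u - 2)*(u^2 + 7*u + 12) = (u - 2)*(u + 4)*(u + 3)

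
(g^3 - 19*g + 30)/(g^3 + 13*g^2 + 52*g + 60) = (g^2 - 5*g + 6)/(g^2 + 8*g + 12)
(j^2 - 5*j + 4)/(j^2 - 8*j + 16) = (j - 1)/(j - 4)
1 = 1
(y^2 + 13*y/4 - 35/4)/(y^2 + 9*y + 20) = (y - 7/4)/(y + 4)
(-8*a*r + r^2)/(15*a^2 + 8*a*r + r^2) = r*(-8*a + r)/(15*a^2 + 8*a*r + r^2)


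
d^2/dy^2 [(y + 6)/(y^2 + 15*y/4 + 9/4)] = 8*((y + 6)*(8*y + 15)^2 - 3*(4*y + 13)*(4*y^2 + 15*y + 9))/(4*y^2 + 15*y + 9)^3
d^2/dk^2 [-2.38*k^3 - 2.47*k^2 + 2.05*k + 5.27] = -14.28*k - 4.94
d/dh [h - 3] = 1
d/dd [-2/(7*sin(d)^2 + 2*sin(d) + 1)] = 4*(7*sin(d) + 1)*cos(d)/(7*sin(d)^2 + 2*sin(d) + 1)^2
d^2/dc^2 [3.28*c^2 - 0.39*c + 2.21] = 6.56000000000000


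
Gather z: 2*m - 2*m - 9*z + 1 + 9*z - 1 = 0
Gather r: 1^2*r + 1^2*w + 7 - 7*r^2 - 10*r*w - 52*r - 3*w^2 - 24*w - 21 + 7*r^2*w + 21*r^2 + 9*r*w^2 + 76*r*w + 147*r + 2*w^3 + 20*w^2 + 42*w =r^2*(7*w + 14) + r*(9*w^2 + 66*w + 96) + 2*w^3 + 17*w^2 + 19*w - 14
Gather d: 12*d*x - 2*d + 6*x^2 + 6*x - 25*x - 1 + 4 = d*(12*x - 2) + 6*x^2 - 19*x + 3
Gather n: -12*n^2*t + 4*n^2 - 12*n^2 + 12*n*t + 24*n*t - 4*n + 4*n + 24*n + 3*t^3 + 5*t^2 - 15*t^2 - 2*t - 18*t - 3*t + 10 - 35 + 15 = n^2*(-12*t - 8) + n*(36*t + 24) + 3*t^3 - 10*t^2 - 23*t - 10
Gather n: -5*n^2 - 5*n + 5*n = -5*n^2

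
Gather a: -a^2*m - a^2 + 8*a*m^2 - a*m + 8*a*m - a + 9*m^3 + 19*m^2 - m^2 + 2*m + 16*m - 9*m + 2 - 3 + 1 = a^2*(-m - 1) + a*(8*m^2 + 7*m - 1) + 9*m^3 + 18*m^2 + 9*m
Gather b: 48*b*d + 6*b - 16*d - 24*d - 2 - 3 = b*(48*d + 6) - 40*d - 5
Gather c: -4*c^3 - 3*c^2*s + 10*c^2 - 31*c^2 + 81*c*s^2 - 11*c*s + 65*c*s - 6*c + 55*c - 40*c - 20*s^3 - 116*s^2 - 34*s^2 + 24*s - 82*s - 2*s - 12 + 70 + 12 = -4*c^3 + c^2*(-3*s - 21) + c*(81*s^2 + 54*s + 9) - 20*s^3 - 150*s^2 - 60*s + 70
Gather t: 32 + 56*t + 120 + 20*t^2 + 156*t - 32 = 20*t^2 + 212*t + 120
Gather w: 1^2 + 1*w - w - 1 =0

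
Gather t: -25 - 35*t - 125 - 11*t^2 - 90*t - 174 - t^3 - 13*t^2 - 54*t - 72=-t^3 - 24*t^2 - 179*t - 396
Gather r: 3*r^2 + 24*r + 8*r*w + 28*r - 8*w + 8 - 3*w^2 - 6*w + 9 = 3*r^2 + r*(8*w + 52) - 3*w^2 - 14*w + 17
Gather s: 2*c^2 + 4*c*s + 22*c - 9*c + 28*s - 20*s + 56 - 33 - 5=2*c^2 + 13*c + s*(4*c + 8) + 18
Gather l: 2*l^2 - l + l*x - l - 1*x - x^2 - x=2*l^2 + l*(x - 2) - x^2 - 2*x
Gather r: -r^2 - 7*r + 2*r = -r^2 - 5*r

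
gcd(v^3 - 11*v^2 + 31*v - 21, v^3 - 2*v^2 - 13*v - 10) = 1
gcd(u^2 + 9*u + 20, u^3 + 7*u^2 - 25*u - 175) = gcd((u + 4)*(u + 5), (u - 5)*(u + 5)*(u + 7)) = u + 5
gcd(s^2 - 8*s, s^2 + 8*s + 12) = 1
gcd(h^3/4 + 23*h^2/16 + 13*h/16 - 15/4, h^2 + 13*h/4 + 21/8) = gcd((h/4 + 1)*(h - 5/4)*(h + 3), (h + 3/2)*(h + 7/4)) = 1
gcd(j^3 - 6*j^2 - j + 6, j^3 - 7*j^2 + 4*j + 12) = j^2 - 5*j - 6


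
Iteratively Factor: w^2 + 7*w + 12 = (w + 3)*(w + 4)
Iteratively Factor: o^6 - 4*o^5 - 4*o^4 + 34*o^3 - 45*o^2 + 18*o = (o)*(o^5 - 4*o^4 - 4*o^3 + 34*o^2 - 45*o + 18) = o*(o - 2)*(o^4 - 2*o^3 - 8*o^2 + 18*o - 9) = o*(o - 2)*(o - 1)*(o^3 - o^2 - 9*o + 9) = o*(o - 2)*(o - 1)^2*(o^2 - 9) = o*(o - 2)*(o - 1)^2*(o + 3)*(o - 3)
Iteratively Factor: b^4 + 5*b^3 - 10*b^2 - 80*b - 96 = (b + 2)*(b^3 + 3*b^2 - 16*b - 48) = (b - 4)*(b + 2)*(b^2 + 7*b + 12) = (b - 4)*(b + 2)*(b + 4)*(b + 3)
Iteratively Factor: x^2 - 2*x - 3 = (x - 3)*(x + 1)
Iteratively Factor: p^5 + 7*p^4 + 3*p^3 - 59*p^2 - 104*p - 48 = (p + 1)*(p^4 + 6*p^3 - 3*p^2 - 56*p - 48) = (p + 1)*(p + 4)*(p^3 + 2*p^2 - 11*p - 12) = (p + 1)^2*(p + 4)*(p^2 + p - 12) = (p + 1)^2*(p + 4)^2*(p - 3)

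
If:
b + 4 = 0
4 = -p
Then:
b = -4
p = -4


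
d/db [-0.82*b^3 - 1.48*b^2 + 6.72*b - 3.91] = -2.46*b^2 - 2.96*b + 6.72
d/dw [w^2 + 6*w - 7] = 2*w + 6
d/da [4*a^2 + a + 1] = 8*a + 1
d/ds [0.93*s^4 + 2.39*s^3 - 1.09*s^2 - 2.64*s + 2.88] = 3.72*s^3 + 7.17*s^2 - 2.18*s - 2.64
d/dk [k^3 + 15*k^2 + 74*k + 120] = 3*k^2 + 30*k + 74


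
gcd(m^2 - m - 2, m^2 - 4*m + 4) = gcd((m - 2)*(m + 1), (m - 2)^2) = m - 2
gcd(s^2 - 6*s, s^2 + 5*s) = s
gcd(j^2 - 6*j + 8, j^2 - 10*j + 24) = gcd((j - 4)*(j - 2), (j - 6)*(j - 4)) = j - 4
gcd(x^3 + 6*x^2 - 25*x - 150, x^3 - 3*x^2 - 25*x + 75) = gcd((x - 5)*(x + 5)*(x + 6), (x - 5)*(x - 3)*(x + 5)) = x^2 - 25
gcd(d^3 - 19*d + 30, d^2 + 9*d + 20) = d + 5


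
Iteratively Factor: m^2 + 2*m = (m + 2)*(m)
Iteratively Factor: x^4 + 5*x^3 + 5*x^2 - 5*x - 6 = (x + 2)*(x^3 + 3*x^2 - x - 3) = (x + 1)*(x + 2)*(x^2 + 2*x - 3) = (x + 1)*(x + 2)*(x + 3)*(x - 1)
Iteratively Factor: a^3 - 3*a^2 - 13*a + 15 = (a - 1)*(a^2 - 2*a - 15) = (a - 1)*(a + 3)*(a - 5)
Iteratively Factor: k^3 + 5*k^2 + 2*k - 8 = (k + 2)*(k^2 + 3*k - 4) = (k - 1)*(k + 2)*(k + 4)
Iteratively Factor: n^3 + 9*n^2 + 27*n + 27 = (n + 3)*(n^2 + 6*n + 9) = (n + 3)^2*(n + 3)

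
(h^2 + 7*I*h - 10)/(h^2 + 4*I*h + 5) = (h + 2*I)/(h - I)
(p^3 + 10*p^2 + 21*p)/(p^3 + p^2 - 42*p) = (p + 3)/(p - 6)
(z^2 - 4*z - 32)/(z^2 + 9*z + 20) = (z - 8)/(z + 5)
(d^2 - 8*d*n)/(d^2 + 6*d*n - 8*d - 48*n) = d*(d - 8*n)/(d^2 + 6*d*n - 8*d - 48*n)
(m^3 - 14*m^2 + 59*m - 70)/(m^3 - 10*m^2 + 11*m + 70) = (m - 2)/(m + 2)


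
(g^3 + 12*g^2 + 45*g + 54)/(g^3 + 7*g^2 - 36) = (g + 3)/(g - 2)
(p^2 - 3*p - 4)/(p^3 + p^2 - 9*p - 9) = (p - 4)/(p^2 - 9)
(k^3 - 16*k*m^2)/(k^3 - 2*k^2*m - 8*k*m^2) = (k + 4*m)/(k + 2*m)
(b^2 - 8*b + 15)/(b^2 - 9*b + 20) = (b - 3)/(b - 4)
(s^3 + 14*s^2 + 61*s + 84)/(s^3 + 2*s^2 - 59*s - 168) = (s + 4)/(s - 8)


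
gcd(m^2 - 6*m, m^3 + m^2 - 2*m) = m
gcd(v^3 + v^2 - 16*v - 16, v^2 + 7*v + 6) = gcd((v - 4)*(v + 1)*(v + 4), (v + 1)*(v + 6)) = v + 1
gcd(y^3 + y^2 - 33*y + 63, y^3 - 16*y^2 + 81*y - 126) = y - 3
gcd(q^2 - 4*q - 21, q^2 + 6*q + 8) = 1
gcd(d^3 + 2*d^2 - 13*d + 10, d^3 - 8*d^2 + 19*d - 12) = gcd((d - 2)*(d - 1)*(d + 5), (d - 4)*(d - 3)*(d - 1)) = d - 1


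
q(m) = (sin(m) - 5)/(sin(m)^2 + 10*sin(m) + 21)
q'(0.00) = 0.16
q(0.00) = -0.24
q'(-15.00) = -0.22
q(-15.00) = -0.38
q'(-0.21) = 0.19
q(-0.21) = -0.27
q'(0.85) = 0.06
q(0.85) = -0.15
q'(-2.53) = -0.22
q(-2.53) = -0.36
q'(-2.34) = -0.21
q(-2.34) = -0.40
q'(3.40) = -0.19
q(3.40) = -0.28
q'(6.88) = 0.09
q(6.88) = -0.16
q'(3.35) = -0.19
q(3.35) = -0.27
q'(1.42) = 0.01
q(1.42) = -0.13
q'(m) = (-2*sin(m)*cos(m) - 10*cos(m))*(sin(m) - 5)/(sin(m)^2 + 10*sin(m) + 21)^2 + cos(m)/(sin(m)^2 + 10*sin(m) + 21)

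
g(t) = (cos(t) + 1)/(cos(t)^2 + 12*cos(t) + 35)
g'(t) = (2*sin(t)*cos(t) + 12*sin(t))*(cos(t) + 1)/(cos(t)^2 + 12*cos(t) + 35)^2 - sin(t)/(cos(t)^2 + 12*cos(t) + 35)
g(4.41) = 0.02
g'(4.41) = 0.02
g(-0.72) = 0.04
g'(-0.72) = 0.01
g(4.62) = 0.03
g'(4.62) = 0.02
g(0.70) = 0.04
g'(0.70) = -0.01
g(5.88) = 0.04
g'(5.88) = 0.00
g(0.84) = 0.04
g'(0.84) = -0.01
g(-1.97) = 0.02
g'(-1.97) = 0.02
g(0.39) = 0.04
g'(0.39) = -0.00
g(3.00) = 0.00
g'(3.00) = -0.00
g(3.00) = 0.00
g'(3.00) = -0.00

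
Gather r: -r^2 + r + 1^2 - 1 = -r^2 + r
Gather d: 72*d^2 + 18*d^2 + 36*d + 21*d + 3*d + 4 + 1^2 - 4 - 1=90*d^2 + 60*d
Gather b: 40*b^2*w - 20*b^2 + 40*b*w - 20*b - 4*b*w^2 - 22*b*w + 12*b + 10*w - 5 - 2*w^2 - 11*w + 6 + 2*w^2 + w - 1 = b^2*(40*w - 20) + b*(-4*w^2 + 18*w - 8)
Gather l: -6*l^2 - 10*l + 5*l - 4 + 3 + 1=-6*l^2 - 5*l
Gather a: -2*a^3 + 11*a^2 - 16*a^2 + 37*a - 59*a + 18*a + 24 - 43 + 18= -2*a^3 - 5*a^2 - 4*a - 1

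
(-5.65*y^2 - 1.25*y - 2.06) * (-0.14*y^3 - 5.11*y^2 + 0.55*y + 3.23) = 0.791*y^5 + 29.0465*y^4 + 3.5684*y^3 - 8.4104*y^2 - 5.1705*y - 6.6538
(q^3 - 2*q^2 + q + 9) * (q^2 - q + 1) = q^5 - 3*q^4 + 4*q^3 + 6*q^2 - 8*q + 9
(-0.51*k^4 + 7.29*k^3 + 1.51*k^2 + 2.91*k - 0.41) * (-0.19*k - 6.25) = 0.0969*k^5 + 1.8024*k^4 - 45.8494*k^3 - 9.9904*k^2 - 18.1096*k + 2.5625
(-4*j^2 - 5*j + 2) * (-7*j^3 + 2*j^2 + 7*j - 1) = 28*j^5 + 27*j^4 - 52*j^3 - 27*j^2 + 19*j - 2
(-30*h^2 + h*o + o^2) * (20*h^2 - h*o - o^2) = -600*h^4 + 50*h^3*o + 49*h^2*o^2 - 2*h*o^3 - o^4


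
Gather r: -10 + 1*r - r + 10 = 0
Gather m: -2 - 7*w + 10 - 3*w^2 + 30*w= -3*w^2 + 23*w + 8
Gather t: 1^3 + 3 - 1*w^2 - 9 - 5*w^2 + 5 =-6*w^2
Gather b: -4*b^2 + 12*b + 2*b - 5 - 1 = -4*b^2 + 14*b - 6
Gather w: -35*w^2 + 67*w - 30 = -35*w^2 + 67*w - 30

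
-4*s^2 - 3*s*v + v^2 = (-4*s + v)*(s + v)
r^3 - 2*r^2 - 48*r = r*(r - 8)*(r + 6)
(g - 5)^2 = g^2 - 10*g + 25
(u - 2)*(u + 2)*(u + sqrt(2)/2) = u^3 + sqrt(2)*u^2/2 - 4*u - 2*sqrt(2)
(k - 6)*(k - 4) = k^2 - 10*k + 24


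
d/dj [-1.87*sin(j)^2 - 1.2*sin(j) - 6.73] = -(3.74*sin(j) + 1.2)*cos(j)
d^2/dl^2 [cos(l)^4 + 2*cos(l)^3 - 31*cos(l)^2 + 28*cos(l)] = -16*sin(l)^4 - 104*sin(l)^2 - 59*cos(l)/2 - 9*cos(3*l)/2 + 58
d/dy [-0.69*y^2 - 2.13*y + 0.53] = -1.38*y - 2.13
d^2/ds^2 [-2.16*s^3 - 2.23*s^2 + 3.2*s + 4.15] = -12.96*s - 4.46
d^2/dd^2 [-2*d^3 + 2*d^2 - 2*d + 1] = 4 - 12*d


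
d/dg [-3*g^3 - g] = -9*g^2 - 1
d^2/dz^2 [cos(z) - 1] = -cos(z)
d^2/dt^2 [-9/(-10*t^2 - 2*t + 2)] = 9*(-25*t^2 - 5*t + (10*t + 1)^2 + 5)/(5*t^2 + t - 1)^3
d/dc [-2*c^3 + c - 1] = 1 - 6*c^2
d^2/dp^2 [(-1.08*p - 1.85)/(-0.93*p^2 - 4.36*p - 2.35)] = ((1.08*p + 1.85)*(1.86*p + 4.36)*(3.72*p + 8.72) - (6.0264*p + 12.8586)*(0.93*p^2 + 4.36*p + 2.35))/(0.93*p^2 + 4.36*p + 2.35)^3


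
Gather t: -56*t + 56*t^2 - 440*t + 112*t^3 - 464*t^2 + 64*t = 112*t^3 - 408*t^2 - 432*t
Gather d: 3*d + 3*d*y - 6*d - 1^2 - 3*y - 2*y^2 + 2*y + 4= d*(3*y - 3) - 2*y^2 - y + 3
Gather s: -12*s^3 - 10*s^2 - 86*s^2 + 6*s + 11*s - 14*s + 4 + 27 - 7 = -12*s^3 - 96*s^2 + 3*s + 24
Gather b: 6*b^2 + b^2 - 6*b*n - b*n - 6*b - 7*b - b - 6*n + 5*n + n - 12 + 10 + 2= 7*b^2 + b*(-7*n - 14)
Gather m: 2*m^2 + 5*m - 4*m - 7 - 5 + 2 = 2*m^2 + m - 10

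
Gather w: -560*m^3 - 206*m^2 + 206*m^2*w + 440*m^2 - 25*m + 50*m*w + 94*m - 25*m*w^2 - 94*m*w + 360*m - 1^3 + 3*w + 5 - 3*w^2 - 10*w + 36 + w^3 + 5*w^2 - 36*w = -560*m^3 + 234*m^2 + 429*m + w^3 + w^2*(2 - 25*m) + w*(206*m^2 - 44*m - 43) + 40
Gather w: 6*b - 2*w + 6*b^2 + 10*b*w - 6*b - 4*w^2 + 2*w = 6*b^2 + 10*b*w - 4*w^2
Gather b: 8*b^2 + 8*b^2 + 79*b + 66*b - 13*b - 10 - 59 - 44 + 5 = 16*b^2 + 132*b - 108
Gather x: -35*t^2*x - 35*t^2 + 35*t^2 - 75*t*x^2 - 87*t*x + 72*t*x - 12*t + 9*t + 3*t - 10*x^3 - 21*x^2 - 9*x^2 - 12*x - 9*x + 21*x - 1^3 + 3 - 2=-10*x^3 + x^2*(-75*t - 30) + x*(-35*t^2 - 15*t)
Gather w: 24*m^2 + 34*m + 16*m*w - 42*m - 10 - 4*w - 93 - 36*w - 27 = 24*m^2 - 8*m + w*(16*m - 40) - 130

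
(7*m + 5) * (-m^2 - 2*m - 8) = -7*m^3 - 19*m^2 - 66*m - 40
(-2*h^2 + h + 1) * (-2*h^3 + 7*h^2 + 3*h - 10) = 4*h^5 - 16*h^4 - h^3 + 30*h^2 - 7*h - 10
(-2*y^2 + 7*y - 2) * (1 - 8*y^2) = 16*y^4 - 56*y^3 + 14*y^2 + 7*y - 2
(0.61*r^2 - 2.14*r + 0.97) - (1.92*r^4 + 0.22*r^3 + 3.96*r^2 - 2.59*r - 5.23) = -1.92*r^4 - 0.22*r^3 - 3.35*r^2 + 0.45*r + 6.2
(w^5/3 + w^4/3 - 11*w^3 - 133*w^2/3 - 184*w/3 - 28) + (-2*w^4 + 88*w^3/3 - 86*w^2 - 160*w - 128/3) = w^5/3 - 5*w^4/3 + 55*w^3/3 - 391*w^2/3 - 664*w/3 - 212/3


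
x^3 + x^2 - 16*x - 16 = (x - 4)*(x + 1)*(x + 4)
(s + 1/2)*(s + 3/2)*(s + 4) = s^3 + 6*s^2 + 35*s/4 + 3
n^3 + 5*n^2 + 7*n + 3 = (n + 1)^2*(n + 3)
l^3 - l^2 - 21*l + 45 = (l - 3)^2*(l + 5)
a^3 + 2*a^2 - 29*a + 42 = (a - 3)*(a - 2)*(a + 7)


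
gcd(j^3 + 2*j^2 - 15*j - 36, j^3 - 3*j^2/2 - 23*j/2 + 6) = j^2 - j - 12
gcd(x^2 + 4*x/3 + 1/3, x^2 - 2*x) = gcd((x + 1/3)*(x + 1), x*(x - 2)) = 1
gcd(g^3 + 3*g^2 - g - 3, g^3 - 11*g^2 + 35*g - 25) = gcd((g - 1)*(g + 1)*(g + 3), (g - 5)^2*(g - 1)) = g - 1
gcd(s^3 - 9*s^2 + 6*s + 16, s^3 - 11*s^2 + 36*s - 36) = s - 2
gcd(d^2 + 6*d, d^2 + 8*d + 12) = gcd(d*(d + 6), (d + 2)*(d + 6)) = d + 6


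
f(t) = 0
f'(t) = 0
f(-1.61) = 0.00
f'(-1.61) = 0.00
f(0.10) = 0.00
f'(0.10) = 0.00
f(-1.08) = 0.00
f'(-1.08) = 0.00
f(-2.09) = 0.00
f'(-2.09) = 0.00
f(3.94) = 0.00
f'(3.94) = 0.00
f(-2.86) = 0.00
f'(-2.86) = 0.00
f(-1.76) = 0.00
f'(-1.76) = 0.00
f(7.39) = 0.00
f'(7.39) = 0.00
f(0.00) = 0.00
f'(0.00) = 0.00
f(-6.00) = 0.00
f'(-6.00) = 0.00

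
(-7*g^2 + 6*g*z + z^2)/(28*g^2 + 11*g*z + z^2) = (-g + z)/(4*g + z)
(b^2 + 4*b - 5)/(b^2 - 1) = (b + 5)/(b + 1)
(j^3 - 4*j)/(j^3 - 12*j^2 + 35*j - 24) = j*(j^2 - 4)/(j^3 - 12*j^2 + 35*j - 24)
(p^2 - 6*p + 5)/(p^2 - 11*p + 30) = (p - 1)/(p - 6)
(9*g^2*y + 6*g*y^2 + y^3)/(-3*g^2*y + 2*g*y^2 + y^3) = (3*g + y)/(-g + y)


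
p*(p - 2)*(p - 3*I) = p^3 - 2*p^2 - 3*I*p^2 + 6*I*p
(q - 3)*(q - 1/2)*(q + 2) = q^3 - 3*q^2/2 - 11*q/2 + 3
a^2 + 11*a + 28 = (a + 4)*(a + 7)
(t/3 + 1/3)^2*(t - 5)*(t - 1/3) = t^4/9 - 10*t^3/27 - 8*t^2/9 - 2*t/9 + 5/27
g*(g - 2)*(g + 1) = g^3 - g^2 - 2*g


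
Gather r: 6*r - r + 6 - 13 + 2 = 5*r - 5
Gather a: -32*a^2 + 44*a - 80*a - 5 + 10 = -32*a^2 - 36*a + 5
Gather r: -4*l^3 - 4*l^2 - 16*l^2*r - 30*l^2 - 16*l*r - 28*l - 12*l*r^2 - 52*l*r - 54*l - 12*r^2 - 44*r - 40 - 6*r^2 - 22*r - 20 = -4*l^3 - 34*l^2 - 82*l + r^2*(-12*l - 18) + r*(-16*l^2 - 68*l - 66) - 60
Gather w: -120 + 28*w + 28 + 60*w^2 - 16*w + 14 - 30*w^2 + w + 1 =30*w^2 + 13*w - 77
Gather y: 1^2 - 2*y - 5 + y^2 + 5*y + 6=y^2 + 3*y + 2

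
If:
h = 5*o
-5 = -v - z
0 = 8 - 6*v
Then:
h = 5*o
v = 4/3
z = 11/3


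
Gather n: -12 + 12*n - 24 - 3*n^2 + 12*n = -3*n^2 + 24*n - 36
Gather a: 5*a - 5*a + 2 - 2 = 0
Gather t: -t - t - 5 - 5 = -2*t - 10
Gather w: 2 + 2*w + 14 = 2*w + 16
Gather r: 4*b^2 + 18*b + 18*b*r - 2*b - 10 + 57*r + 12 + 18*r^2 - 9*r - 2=4*b^2 + 16*b + 18*r^2 + r*(18*b + 48)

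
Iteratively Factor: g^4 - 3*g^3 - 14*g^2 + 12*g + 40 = (g + 2)*(g^3 - 5*g^2 - 4*g + 20) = (g - 5)*(g + 2)*(g^2 - 4) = (g - 5)*(g - 2)*(g + 2)*(g + 2)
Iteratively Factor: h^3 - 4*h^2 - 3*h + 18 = (h + 2)*(h^2 - 6*h + 9) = (h - 3)*(h + 2)*(h - 3)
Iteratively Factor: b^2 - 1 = (b - 1)*(b + 1)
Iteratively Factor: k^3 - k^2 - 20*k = (k)*(k^2 - k - 20) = k*(k + 4)*(k - 5)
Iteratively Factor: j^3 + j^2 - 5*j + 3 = (j - 1)*(j^2 + 2*j - 3) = (j - 1)*(j + 3)*(j - 1)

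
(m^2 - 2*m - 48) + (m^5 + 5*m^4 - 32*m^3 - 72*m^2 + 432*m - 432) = m^5 + 5*m^4 - 32*m^3 - 71*m^2 + 430*m - 480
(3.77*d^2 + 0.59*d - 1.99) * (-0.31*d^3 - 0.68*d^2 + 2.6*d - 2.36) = -1.1687*d^5 - 2.7465*d^4 + 10.0177*d^3 - 6.01*d^2 - 6.5664*d + 4.6964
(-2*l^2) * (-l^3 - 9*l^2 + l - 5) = 2*l^5 + 18*l^4 - 2*l^3 + 10*l^2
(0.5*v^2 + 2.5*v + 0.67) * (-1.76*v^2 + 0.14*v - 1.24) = -0.88*v^4 - 4.33*v^3 - 1.4492*v^2 - 3.0062*v - 0.8308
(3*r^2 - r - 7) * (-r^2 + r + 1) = -3*r^4 + 4*r^3 + 9*r^2 - 8*r - 7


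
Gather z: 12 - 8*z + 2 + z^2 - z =z^2 - 9*z + 14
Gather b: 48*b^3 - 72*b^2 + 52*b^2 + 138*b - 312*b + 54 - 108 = 48*b^3 - 20*b^2 - 174*b - 54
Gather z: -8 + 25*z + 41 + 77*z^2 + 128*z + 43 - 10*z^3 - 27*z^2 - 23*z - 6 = -10*z^3 + 50*z^2 + 130*z + 70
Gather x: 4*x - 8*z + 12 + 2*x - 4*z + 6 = 6*x - 12*z + 18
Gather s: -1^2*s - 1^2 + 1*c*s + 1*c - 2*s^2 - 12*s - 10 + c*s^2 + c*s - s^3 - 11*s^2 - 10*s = c - s^3 + s^2*(c - 13) + s*(2*c - 23) - 11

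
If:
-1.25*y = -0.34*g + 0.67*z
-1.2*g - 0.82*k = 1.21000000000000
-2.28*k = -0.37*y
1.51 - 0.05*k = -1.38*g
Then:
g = -1.09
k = 0.12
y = 0.74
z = -1.93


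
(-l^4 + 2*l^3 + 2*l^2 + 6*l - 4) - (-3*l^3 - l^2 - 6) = -l^4 + 5*l^3 + 3*l^2 + 6*l + 2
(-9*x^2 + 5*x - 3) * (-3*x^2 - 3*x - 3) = 27*x^4 + 12*x^3 + 21*x^2 - 6*x + 9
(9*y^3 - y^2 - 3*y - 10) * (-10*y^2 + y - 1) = -90*y^5 + 19*y^4 + 20*y^3 + 98*y^2 - 7*y + 10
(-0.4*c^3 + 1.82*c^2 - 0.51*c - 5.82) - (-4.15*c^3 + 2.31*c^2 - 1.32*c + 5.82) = 3.75*c^3 - 0.49*c^2 + 0.81*c - 11.64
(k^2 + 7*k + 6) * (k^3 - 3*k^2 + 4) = k^5 + 4*k^4 - 15*k^3 - 14*k^2 + 28*k + 24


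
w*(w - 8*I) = w^2 - 8*I*w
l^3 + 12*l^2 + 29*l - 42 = (l - 1)*(l + 6)*(l + 7)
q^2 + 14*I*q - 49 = (q + 7*I)^2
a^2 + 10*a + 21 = (a + 3)*(a + 7)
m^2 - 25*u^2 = (m - 5*u)*(m + 5*u)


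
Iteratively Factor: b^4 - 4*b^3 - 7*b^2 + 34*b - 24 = (b - 2)*(b^3 - 2*b^2 - 11*b + 12) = (b - 2)*(b + 3)*(b^2 - 5*b + 4) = (b - 4)*(b - 2)*(b + 3)*(b - 1)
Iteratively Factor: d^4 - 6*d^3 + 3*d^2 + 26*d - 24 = (d - 3)*(d^3 - 3*d^2 - 6*d + 8) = (d - 3)*(d - 1)*(d^2 - 2*d - 8) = (d - 4)*(d - 3)*(d - 1)*(d + 2)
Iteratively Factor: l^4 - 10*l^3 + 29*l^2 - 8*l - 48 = (l + 1)*(l^3 - 11*l^2 + 40*l - 48) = (l - 4)*(l + 1)*(l^2 - 7*l + 12) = (l - 4)^2*(l + 1)*(l - 3)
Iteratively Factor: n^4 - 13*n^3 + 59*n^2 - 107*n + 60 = (n - 5)*(n^3 - 8*n^2 + 19*n - 12) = (n - 5)*(n - 1)*(n^2 - 7*n + 12) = (n - 5)*(n - 4)*(n - 1)*(n - 3)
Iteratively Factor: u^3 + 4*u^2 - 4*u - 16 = (u + 2)*(u^2 + 2*u - 8) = (u - 2)*(u + 2)*(u + 4)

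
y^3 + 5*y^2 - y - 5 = (y - 1)*(y + 1)*(y + 5)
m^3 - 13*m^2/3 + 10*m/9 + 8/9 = (m - 4)*(m - 2/3)*(m + 1/3)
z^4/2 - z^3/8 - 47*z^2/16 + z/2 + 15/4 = (z/2 + 1)*(z - 2)*(z - 3/2)*(z + 5/4)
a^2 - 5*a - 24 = (a - 8)*(a + 3)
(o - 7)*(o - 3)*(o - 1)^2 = o^4 - 12*o^3 + 42*o^2 - 52*o + 21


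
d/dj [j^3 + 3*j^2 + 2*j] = 3*j^2 + 6*j + 2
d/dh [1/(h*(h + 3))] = (-2*h - 3)/(h^2*(h^2 + 6*h + 9))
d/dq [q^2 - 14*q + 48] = 2*q - 14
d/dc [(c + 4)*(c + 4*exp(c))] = c + (c + 4)*(4*exp(c) + 1) + 4*exp(c)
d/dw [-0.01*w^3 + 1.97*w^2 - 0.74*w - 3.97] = -0.03*w^2 + 3.94*w - 0.74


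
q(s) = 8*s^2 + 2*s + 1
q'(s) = 16*s + 2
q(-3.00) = 67.00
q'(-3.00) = -46.00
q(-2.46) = 44.49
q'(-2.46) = -37.36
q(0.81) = 7.87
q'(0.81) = 14.96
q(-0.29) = 1.09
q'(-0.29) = -2.64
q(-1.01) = 7.14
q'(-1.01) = -14.16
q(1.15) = 13.88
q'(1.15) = 20.40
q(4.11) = 144.36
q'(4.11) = 67.76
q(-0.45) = 1.72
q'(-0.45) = -5.20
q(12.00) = 1177.00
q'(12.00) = 194.00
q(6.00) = 301.00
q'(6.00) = 98.00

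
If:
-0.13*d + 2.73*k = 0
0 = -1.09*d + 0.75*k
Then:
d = 0.00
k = 0.00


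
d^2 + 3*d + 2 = (d + 1)*(d + 2)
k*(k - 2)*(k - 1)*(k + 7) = k^4 + 4*k^3 - 19*k^2 + 14*k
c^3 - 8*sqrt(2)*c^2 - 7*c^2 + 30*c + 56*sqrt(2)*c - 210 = (c - 7)*(c - 5*sqrt(2))*(c - 3*sqrt(2))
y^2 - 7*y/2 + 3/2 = (y - 3)*(y - 1/2)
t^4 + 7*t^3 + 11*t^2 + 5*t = t*(t + 1)^2*(t + 5)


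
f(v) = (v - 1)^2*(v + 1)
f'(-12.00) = 455.00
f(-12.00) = -1859.00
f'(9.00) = 224.00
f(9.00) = 640.00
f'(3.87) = 36.19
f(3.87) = 40.11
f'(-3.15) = 35.07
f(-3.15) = -37.03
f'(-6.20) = 126.72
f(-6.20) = -269.57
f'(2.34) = 10.75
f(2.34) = 6.00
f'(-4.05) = 56.31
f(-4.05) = -77.78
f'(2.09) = 7.92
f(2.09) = 3.67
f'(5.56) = 80.62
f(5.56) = 136.41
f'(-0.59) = 1.22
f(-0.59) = 1.04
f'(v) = (v - 1)^2 + (v + 1)*(2*v - 2) = (v - 1)*(3*v + 1)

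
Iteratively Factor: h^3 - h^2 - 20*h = (h)*(h^2 - h - 20) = h*(h - 5)*(h + 4)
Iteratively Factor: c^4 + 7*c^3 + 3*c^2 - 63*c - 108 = (c + 3)*(c^3 + 4*c^2 - 9*c - 36) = (c + 3)*(c + 4)*(c^2 - 9) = (c - 3)*(c + 3)*(c + 4)*(c + 3)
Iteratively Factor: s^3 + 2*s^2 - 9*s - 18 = (s + 3)*(s^2 - s - 6) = (s + 2)*(s + 3)*(s - 3)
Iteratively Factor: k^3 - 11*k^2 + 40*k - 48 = (k - 3)*(k^2 - 8*k + 16) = (k - 4)*(k - 3)*(k - 4)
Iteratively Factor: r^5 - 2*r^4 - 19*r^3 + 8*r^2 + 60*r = (r + 2)*(r^4 - 4*r^3 - 11*r^2 + 30*r) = r*(r + 2)*(r^3 - 4*r^2 - 11*r + 30) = r*(r - 5)*(r + 2)*(r^2 + r - 6) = r*(r - 5)*(r - 2)*(r + 2)*(r + 3)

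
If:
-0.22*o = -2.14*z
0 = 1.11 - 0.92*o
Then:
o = 1.21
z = 0.12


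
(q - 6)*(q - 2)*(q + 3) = q^3 - 5*q^2 - 12*q + 36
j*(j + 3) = j^2 + 3*j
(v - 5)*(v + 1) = v^2 - 4*v - 5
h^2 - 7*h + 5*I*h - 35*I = (h - 7)*(h + 5*I)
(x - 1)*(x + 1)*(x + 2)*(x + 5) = x^4 + 7*x^3 + 9*x^2 - 7*x - 10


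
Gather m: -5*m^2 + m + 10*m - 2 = -5*m^2 + 11*m - 2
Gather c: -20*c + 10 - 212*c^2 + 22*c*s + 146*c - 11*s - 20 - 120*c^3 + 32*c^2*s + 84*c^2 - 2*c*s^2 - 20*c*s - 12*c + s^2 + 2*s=-120*c^3 + c^2*(32*s - 128) + c*(-2*s^2 + 2*s + 114) + s^2 - 9*s - 10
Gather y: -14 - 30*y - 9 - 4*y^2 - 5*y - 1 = -4*y^2 - 35*y - 24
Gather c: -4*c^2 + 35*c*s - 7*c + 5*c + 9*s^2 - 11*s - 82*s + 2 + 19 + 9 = -4*c^2 + c*(35*s - 2) + 9*s^2 - 93*s + 30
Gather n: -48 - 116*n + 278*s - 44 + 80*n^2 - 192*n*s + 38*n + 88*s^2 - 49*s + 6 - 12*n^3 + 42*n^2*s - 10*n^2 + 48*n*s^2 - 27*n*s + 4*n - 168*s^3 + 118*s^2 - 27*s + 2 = -12*n^3 + n^2*(42*s + 70) + n*(48*s^2 - 219*s - 74) - 168*s^3 + 206*s^2 + 202*s - 84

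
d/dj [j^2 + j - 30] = 2*j + 1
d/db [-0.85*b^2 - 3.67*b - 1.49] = -1.7*b - 3.67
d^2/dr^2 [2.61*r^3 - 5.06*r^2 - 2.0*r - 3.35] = 15.66*r - 10.12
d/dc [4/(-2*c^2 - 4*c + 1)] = 16*(c + 1)/(2*c^2 + 4*c - 1)^2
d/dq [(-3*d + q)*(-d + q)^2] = (d - q)*(7*d - 3*q)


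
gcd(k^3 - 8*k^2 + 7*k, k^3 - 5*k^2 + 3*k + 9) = 1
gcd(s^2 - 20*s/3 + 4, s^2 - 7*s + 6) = s - 6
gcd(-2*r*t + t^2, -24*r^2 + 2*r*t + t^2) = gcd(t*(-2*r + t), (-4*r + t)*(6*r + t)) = 1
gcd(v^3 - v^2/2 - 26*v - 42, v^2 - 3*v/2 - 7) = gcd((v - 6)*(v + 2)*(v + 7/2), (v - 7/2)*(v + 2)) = v + 2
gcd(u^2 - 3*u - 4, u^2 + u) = u + 1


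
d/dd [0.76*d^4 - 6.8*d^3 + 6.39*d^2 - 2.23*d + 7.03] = 3.04*d^3 - 20.4*d^2 + 12.78*d - 2.23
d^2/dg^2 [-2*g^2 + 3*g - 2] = -4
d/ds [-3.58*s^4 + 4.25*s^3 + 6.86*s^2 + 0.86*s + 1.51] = -14.32*s^3 + 12.75*s^2 + 13.72*s + 0.86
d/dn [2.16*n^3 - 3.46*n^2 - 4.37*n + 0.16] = 6.48*n^2 - 6.92*n - 4.37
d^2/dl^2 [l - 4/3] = 0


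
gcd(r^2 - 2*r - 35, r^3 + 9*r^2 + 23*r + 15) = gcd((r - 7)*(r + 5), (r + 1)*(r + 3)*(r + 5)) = r + 5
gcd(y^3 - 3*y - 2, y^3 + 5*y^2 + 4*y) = y + 1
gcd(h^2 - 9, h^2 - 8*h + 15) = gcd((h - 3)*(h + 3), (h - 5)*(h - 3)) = h - 3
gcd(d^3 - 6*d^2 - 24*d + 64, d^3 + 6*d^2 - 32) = d^2 + 2*d - 8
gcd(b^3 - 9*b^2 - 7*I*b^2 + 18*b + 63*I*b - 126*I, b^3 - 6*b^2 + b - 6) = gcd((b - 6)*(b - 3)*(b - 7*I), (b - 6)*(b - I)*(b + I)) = b - 6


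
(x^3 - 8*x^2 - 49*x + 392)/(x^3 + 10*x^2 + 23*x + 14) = (x^2 - 15*x + 56)/(x^2 + 3*x + 2)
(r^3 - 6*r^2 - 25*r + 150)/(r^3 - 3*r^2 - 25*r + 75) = (r - 6)/(r - 3)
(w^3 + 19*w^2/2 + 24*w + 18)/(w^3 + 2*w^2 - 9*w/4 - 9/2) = 2*(w + 6)/(2*w - 3)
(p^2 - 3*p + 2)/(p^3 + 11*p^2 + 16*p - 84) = (p - 1)/(p^2 + 13*p + 42)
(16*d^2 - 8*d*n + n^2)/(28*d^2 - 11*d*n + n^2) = (4*d - n)/(7*d - n)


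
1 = 1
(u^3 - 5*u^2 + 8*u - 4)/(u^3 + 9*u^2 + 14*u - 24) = (u^2 - 4*u + 4)/(u^2 + 10*u + 24)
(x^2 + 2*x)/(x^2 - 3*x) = (x + 2)/(x - 3)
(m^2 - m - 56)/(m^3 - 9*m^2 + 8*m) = (m + 7)/(m*(m - 1))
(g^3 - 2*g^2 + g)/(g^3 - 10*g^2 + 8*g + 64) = g*(g^2 - 2*g + 1)/(g^3 - 10*g^2 + 8*g + 64)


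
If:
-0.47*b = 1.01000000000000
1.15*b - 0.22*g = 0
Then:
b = -2.15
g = -11.23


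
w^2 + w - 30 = (w - 5)*(w + 6)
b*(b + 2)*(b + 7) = b^3 + 9*b^2 + 14*b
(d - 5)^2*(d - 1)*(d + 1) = d^4 - 10*d^3 + 24*d^2 + 10*d - 25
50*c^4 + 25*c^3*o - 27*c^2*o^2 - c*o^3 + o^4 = (-5*c + o)*(-2*c + o)*(c + o)*(5*c + o)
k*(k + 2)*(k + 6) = k^3 + 8*k^2 + 12*k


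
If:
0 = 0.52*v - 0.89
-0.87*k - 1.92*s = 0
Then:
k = -2.20689655172414*s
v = 1.71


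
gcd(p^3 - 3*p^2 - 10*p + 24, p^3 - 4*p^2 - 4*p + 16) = p^2 - 6*p + 8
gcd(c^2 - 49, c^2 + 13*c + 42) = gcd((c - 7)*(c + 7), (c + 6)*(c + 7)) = c + 7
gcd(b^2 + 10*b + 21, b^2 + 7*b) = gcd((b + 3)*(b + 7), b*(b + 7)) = b + 7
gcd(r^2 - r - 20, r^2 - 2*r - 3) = 1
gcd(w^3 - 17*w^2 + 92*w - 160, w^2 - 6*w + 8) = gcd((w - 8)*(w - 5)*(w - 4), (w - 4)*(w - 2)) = w - 4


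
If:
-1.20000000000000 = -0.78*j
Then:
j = 1.54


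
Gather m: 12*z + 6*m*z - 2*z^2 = 6*m*z - 2*z^2 + 12*z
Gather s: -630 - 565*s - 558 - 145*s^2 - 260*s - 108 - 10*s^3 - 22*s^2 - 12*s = -10*s^3 - 167*s^2 - 837*s - 1296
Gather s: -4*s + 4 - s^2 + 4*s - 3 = 1 - s^2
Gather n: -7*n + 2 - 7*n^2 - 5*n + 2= -7*n^2 - 12*n + 4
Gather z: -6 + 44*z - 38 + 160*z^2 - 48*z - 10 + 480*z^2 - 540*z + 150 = 640*z^2 - 544*z + 96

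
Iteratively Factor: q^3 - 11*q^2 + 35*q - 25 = (q - 5)*(q^2 - 6*q + 5) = (q - 5)*(q - 1)*(q - 5)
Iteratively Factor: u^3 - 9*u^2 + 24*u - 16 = (u - 1)*(u^2 - 8*u + 16) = (u - 4)*(u - 1)*(u - 4)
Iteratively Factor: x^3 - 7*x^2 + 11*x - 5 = (x - 1)*(x^2 - 6*x + 5) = (x - 5)*(x - 1)*(x - 1)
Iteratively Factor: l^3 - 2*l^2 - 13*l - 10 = (l + 1)*(l^2 - 3*l - 10) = (l - 5)*(l + 1)*(l + 2)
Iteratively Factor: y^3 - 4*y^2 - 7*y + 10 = (y - 1)*(y^2 - 3*y - 10) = (y - 1)*(y + 2)*(y - 5)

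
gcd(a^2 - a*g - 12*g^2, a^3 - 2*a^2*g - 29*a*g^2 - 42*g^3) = a + 3*g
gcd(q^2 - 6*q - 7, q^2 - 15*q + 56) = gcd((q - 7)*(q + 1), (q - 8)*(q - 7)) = q - 7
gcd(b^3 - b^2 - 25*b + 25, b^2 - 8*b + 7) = b - 1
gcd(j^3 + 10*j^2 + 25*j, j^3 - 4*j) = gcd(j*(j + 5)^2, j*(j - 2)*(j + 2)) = j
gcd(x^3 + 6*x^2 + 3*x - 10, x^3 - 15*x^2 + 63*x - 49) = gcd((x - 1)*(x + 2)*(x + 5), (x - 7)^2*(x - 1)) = x - 1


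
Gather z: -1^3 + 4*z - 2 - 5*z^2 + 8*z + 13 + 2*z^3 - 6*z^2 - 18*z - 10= 2*z^3 - 11*z^2 - 6*z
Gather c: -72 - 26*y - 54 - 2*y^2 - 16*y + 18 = -2*y^2 - 42*y - 108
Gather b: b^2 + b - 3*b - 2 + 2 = b^2 - 2*b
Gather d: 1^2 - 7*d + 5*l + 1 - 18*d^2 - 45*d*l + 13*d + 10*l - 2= -18*d^2 + d*(6 - 45*l) + 15*l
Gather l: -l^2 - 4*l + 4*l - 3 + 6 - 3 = -l^2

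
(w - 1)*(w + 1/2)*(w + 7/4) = w^3 + 5*w^2/4 - 11*w/8 - 7/8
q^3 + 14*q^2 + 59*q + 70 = (q + 2)*(q + 5)*(q + 7)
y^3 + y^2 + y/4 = y*(y + 1/2)^2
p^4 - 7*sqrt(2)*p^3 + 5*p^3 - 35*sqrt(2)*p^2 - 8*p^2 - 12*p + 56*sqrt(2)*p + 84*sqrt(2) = (p - 2)*(p + 1)*(p + 6)*(p - 7*sqrt(2))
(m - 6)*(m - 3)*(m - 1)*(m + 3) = m^4 - 7*m^3 - 3*m^2 + 63*m - 54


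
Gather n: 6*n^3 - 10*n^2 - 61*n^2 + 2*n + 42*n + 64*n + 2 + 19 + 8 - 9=6*n^3 - 71*n^2 + 108*n + 20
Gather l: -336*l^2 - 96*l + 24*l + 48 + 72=-336*l^2 - 72*l + 120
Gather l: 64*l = 64*l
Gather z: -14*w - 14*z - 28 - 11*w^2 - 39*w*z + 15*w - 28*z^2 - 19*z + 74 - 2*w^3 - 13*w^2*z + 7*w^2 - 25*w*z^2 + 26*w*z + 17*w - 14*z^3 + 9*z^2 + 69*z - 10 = -2*w^3 - 4*w^2 + 18*w - 14*z^3 + z^2*(-25*w - 19) + z*(-13*w^2 - 13*w + 36) + 36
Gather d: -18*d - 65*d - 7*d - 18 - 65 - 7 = -90*d - 90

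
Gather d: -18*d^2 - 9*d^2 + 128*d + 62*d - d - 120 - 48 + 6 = -27*d^2 + 189*d - 162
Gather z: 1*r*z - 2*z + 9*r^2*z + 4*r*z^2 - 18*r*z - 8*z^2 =z^2*(4*r - 8) + z*(9*r^2 - 17*r - 2)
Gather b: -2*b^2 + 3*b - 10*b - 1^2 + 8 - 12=-2*b^2 - 7*b - 5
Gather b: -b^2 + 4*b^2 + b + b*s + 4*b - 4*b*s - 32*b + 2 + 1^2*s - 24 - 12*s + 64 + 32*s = 3*b^2 + b*(-3*s - 27) + 21*s + 42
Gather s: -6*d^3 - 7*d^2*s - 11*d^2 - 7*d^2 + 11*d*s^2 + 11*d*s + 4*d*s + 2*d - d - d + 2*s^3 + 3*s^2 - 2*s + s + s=-6*d^3 - 18*d^2 + 2*s^3 + s^2*(11*d + 3) + s*(-7*d^2 + 15*d)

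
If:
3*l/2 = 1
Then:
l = 2/3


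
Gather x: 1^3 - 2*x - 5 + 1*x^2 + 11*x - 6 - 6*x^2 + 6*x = -5*x^2 + 15*x - 10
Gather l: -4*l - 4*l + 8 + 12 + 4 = 24 - 8*l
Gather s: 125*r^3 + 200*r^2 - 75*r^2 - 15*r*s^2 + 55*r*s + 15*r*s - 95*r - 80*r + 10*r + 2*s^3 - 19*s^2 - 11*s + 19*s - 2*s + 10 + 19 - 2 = 125*r^3 + 125*r^2 - 165*r + 2*s^3 + s^2*(-15*r - 19) + s*(70*r + 6) + 27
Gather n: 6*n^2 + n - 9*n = 6*n^2 - 8*n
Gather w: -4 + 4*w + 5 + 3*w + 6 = 7*w + 7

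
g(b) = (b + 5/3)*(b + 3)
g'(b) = 2*b + 14/3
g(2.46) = 22.53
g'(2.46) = 9.59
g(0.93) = 10.20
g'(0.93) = 6.53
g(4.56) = 47.07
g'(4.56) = 13.79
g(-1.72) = -0.07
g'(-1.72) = 1.23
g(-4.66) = 4.97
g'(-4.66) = -4.65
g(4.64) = 48.18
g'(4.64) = 13.95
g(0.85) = 9.69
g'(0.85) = 6.37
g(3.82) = 37.42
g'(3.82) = 12.31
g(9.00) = 128.00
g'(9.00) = 22.67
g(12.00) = 205.00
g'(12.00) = 28.67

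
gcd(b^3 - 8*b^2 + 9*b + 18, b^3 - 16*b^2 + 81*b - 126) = b^2 - 9*b + 18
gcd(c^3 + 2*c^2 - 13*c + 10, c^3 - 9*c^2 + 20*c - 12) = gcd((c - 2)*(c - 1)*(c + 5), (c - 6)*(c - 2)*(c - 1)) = c^2 - 3*c + 2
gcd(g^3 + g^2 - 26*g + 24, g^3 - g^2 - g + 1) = g - 1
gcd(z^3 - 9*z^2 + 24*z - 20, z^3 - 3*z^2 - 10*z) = z - 5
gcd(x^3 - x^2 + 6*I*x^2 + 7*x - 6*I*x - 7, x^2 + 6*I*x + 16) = 1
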